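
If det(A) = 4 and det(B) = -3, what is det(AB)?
-12

Use the multiplicative property of determinants: det(AB) = det(A)*det(B).
det(AB) = (4)*(-3) = -12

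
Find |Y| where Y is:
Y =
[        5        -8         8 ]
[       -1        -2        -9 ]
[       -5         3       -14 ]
det(Y) = -77

Expand along row 0 (cofactor expansion): det(Y) = a*(e*i - f*h) - b*(d*i - f*g) + c*(d*h - e*g), where the 3×3 is [[a, b, c], [d, e, f], [g, h, i]].
Minor M_00 = (-2)*(-14) - (-9)*(3) = 28 + 27 = 55.
Minor M_01 = (-1)*(-14) - (-9)*(-5) = 14 - 45 = -31.
Minor M_02 = (-1)*(3) - (-2)*(-5) = -3 - 10 = -13.
det(Y) = (5)*(55) - (-8)*(-31) + (8)*(-13) = 275 - 248 - 104 = -77.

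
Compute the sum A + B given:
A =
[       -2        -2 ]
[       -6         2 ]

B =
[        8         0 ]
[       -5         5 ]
A + B =
[        6        -2 ]
[      -11         7 ]

Matrix addition is elementwise: (A+B)[i][j] = A[i][j] + B[i][j].
  (A+B)[0][0] = (-2) + (8) = 6
  (A+B)[0][1] = (-2) + (0) = -2
  (A+B)[1][0] = (-6) + (-5) = -11
  (A+B)[1][1] = (2) + (5) = 7
A + B =
[        6        -2 ]
[      -11         7 ]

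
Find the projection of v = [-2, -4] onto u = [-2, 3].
[16/13, -24/13]

The projection of v onto u is proj_u(v) = ((v·u) / (u·u)) · u.
v·u = (-2)*(-2) + (-4)*(3) = -8.
u·u = (-2)*(-2) + (3)*(3) = 13.
coefficient = -8 / 13 = -8/13.
proj_u(v) = -8/13 · [-2, 3] = [16/13, -24/13].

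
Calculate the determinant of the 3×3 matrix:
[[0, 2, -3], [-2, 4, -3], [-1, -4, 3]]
-18

Expansion along first row:
det = 0·det([[4,-3],[-4,3]]) - 2·det([[-2,-3],[-1,3]]) + -3·det([[-2,4],[-1,-4]])
    = 0·(4·3 - -3·-4) - 2·(-2·3 - -3·-1) + -3·(-2·-4 - 4·-1)
    = 0·0 - 2·-9 + -3·12
    = 0 + 18 + -36 = -18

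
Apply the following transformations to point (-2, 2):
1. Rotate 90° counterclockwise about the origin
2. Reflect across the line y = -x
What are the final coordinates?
(2, 2)

Step 1: Rotate 90° → (-2, -2)
Step 2: Reflect across the line y = -x → (2, 2)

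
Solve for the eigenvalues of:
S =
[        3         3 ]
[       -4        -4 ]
λ = -1, 0

Solve det(S - λI) = 0. For a 2×2 matrix the characteristic equation is λ² - (trace)λ + det = 0.
trace(S) = a + d = 3 - 4 = -1.
det(S) = a*d - b*c = (3)*(-4) - (3)*(-4) = -12 + 12 = 0.
Characteristic equation: λ² - (-1)λ + (0) = 0.
Discriminant = (-1)² - 4*(0) = 1 - 0 = 1.
λ = (-1 ± √1) / 2 = (-1 ± 1) / 2 = -1, 0.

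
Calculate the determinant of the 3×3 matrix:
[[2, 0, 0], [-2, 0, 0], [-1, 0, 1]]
0

Expansion along first row:
det = 2·det([[0,0],[0,1]]) - 0·det([[-2,0],[-1,1]]) + 0·det([[-2,0],[-1,0]])
    = 2·(0·1 - 0·0) - 0·(-2·1 - 0·-1) + 0·(-2·0 - 0·-1)
    = 2·0 - 0·-2 + 0·0
    = 0 + 0 + 0 = 0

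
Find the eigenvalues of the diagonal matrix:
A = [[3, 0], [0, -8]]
λ₁ = 3, λ₂ = -8

The characteristic polynomial of A is det(A - λI) = (3 - λ)(-8 - λ) = 0.
The roots are λ = 3 and λ = -8, so the eigenvalues are the diagonal entries.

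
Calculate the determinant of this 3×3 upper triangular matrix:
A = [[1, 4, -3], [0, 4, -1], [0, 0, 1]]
4

The determinant of a triangular matrix is the product of its diagonal entries (the off-diagonal entries above the diagonal do not affect it).
det(A) = (1) * (4) * (1) = 4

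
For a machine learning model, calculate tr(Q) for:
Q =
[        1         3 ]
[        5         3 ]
tr(Q) = 1 + 3 = 4

The trace of a square matrix is the sum of its diagonal entries.
Diagonal entries of Q: Q[0][0] = 1, Q[1][1] = 3.
tr(Q) = 1 + 3 = 4.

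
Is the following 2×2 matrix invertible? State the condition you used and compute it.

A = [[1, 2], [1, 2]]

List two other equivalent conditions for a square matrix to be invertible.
No, not invertible; det(A) = 0 (two rows are equal, so the rows are linearly dependent). Equivalent conditions (failing for this A): rank(A) < 2; Ax = 0 has non-trivial solutions; 0 is an eigenvalue; the columns are linearly dependent.

To check invertibility, compute det(A).
In this matrix, row 0 and the last row are identical, so one row is a scalar multiple of another and the rows are linearly dependent.
A matrix with linearly dependent rows has det = 0 and is not invertible.
Equivalent failed conditions:
- rank(A) < 2.
- Ax = 0 has non-trivial solutions.
- 0 is an eigenvalue.
- The columns are linearly dependent.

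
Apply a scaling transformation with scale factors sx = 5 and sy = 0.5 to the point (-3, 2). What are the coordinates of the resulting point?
(-15, 1.0)

Scaling matrix:
[[5, 0], [0, 0.50]]
Result: (-3 × 5, 2 × 0.5) = (-15, 1.0)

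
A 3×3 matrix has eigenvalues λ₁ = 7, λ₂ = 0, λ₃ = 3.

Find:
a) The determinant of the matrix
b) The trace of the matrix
det = 0, trace = 10

Two standard eigenvalue identities:
- det(A) equals the product of the eigenvalues (counted with multiplicity).
- trace(A) equals the sum of the eigenvalues.
det(A) = (7)*(0)*(3) = 0.
trace(A) = 7 + 0 + 3 = 10.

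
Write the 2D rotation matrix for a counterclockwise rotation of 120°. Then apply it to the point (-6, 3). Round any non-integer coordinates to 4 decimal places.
R = [[-1/2, -√3/2], [√3/2, -1/2]]; R·(-6, 3) = (0.4019, -6.6962)

Rotation matrix formula: R(θ) = [[cos θ, -sin θ], [sin θ, cos θ]]
For θ = 120°:
cos(120°) = -1/2
sin(120°) = √3/2
R = [[-1/2, -√3/2], [√3/2, -1/2]]
Apply to (-6, 3): [-1/2·-6 + (-√3/2)·3, √3/2·-6 + -1/2·3] = (0.4019, -6.6962)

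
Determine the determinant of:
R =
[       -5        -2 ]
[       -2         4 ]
det(R) = -24

For a 2×2 matrix [[a, b], [c, d]], det = a*d - b*c.
det(R) = (-5)*(4) - (-2)*(-2) = -20 - 4 = -24.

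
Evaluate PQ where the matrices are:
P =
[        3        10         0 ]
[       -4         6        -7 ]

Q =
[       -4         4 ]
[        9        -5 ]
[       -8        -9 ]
PQ =
[       78       -38 ]
[      126        17 ]

Matrix multiplication: (PQ)[i][j] = sum over k of P[i][k] * Q[k][j].
  (PQ)[0][0] = (3)*(-4) + (10)*(9) + (0)*(-8) = 78
  (PQ)[0][1] = (3)*(4) + (10)*(-5) + (0)*(-9) = -38
  (PQ)[1][0] = (-4)*(-4) + (6)*(9) + (-7)*(-8) = 126
  (PQ)[1][1] = (-4)*(4) + (6)*(-5) + (-7)*(-9) = 17
PQ =
[       78       -38 ]
[      126        17 ]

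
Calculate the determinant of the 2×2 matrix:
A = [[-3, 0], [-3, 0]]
0

For A = [[a, b], [c, d]], det(A) = a*d - b*c.
det(A) = (-3)*(0) - (0)*(-3) = 0 - 0 = 0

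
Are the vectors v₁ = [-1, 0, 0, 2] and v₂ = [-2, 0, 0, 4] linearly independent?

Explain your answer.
No, linearly dependent (v₂ = 2·v₁)

Check whether there is a scalar k with v₂ = k·v₁.
Comparing components, k = 2 satisfies 2·[-1, 0, 0, 2] = [-2, 0, 0, 4].
Since v₂ is a scalar multiple of v₁, the two vectors are linearly dependent.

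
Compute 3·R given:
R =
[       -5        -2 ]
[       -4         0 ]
3R =
[      -15        -6 ]
[      -12         0 ]

Scalar multiplication is elementwise: (3R)[i][j] = 3 * R[i][j].
  (3R)[0][0] = 3 * (-5) = -15
  (3R)[0][1] = 3 * (-2) = -6
  (3R)[1][0] = 3 * (-4) = -12
  (3R)[1][1] = 3 * (0) = 0
3R =
[      -15        -6 ]
[      -12         0 ]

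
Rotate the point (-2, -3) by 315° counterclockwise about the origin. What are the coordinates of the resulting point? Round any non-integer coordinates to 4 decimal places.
(-3.5355, -0.7071)

Rotation matrix R(θ) = [[cos θ, -sin θ], [sin θ, cos θ]]; for θ = 315°:
R = [[√2/2, √2/2], [-√2/2, √2/2]]
Result: R × [-2, -3]ᵀ = [√2/2·-2 + (√2/2)·-3, -√2/2·-2 + (√2/2)·-3]ᵀ = (-3.5355, -0.7071)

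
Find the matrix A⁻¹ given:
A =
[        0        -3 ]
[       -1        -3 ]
det(A) = -3
A⁻¹ =
[        1        -1 ]
[     -1/3         0 ]

For a 2×2 matrix A = [[a, b], [c, d]] with det(A) ≠ 0, A⁻¹ = (1/det(A)) * [[d, -b], [-c, a]].
det(A) = (0)*(-3) - (-3)*(-1) = 0 - 3 = -3.
A⁻¹ = (1/-3) * [[-3, 3], [1, 0]].
Dividing each entry by -3 and reducing:
A⁻¹ =
[        1        -1 ]
[     -1/3         0 ]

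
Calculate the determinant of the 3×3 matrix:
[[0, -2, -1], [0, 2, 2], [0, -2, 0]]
0

Expansion along first row:
det = 0·det([[2,2],[-2,0]]) - -2·det([[0,2],[0,0]]) + -1·det([[0,2],[0,-2]])
    = 0·(2·0 - 2·-2) - -2·(0·0 - 2·0) + -1·(0·-2 - 2·0)
    = 0·4 - -2·0 + -1·0
    = 0 + 0 + 0 = 0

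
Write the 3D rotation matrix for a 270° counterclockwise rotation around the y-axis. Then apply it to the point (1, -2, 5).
R = [[0, 0, -1], [0, 1, 0], [1, 0, 0]]; R·(1, -2, 5) = (-5, -2, 1)

Rotation matrix for 270° around y-axis:
cos(270°) = 0, sin(270°) = -1
R = [[0, 0, -1], [0, 1, 0], [1, 0, 0]]
Apply to (1, -2, 5): R·[1, -2, 5]ᵀ = (-5, -2, 1)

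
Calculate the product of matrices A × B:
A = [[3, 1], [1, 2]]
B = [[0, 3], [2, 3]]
[[2, 12], [4, 9]]

Matrix multiplication:
C[0][0] = 3×0 + 1×2 = 2
C[0][1] = 3×3 + 1×3 = 12
C[1][0] = 1×0 + 2×2 = 4
C[1][1] = 1×3 + 2×3 = 9
Result: [[2, 12], [4, 9]]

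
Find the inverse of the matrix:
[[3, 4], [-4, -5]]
[[-5, -4], [4, 3]]

For [[a,b],[c,d]], inverse = (1/det)·[[d,-b],[-c,a]]
det = 3·-5 - 4·-4 = 1
Inverse = (1/1)·[[-5, -4], [4, 3]]
        = [[-5, -4], [4, 3]]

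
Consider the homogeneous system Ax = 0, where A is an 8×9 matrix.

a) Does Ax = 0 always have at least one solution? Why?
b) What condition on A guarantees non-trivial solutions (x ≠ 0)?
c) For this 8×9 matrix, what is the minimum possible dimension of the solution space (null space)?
a) Yes, x = 0 is always a solution. b) When A has linearly dependent columns (rank < n). c) Minimum nullity = 1.

a) x = 0 satisfies A·0 = 0, so the zero vector is always a solution.
b) Non-trivial solutions exist iff the columns of A are linearly dependent, equivalently rank(A) < n (the number of columns).
c) By rank-nullity, rank(A) + nullity(A) = n = 9. Since A has only 8 rows, rank(A) ≤ 8, so nullity(A) ≥ 9 - 8 = 1.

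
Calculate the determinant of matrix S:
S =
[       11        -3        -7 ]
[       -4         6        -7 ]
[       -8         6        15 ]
det(S) = 936

Expand along row 0 (cofactor expansion): det(S) = a*(e*i - f*h) - b*(d*i - f*g) + c*(d*h - e*g), where the 3×3 is [[a, b, c], [d, e, f], [g, h, i]].
Minor M_00 = (6)*(15) - (-7)*(6) = 90 + 42 = 132.
Minor M_01 = (-4)*(15) - (-7)*(-8) = -60 - 56 = -116.
Minor M_02 = (-4)*(6) - (6)*(-8) = -24 + 48 = 24.
det(S) = (11)*(132) - (-3)*(-116) + (-7)*(24) = 1452 - 348 - 168 = 936.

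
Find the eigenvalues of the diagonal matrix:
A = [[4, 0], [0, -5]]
λ₁ = 4, λ₂ = -5

The characteristic polynomial of A is det(A - λI) = (4 - λ)(-5 - λ) = 0.
The roots are λ = 4 and λ = -5, so the eigenvalues are the diagonal entries.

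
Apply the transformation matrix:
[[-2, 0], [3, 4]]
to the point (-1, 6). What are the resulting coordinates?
(2, 21)

Matrix multiplication:
[[-2, 0], [3, 4]] × [-1, 6]ᵀ
= [-2×-1 + 0×6, 3×-1 + 4×6]ᵀ
= [2.0000, 21.0000]ᵀ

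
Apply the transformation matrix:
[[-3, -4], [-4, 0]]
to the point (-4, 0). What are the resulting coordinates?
(12, 16)

Matrix multiplication:
[[-3, -4], [-4, 0]] × [-4, 0]ᵀ
= [-3×-4 + -4×0, -4×-4 + 0×0]ᵀ
= [12.0000, 16.0000]ᵀ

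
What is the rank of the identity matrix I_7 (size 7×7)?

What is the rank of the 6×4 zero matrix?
rank(I_7) = 7, rank(0) = 0

The identity I_7 has 7 columns that are the standard basis vectors e_1, …, e_7. These are linearly independent, so all 7 columns are pivots and rank(I_7) = 7.
The 6×4 zero matrix has every entry zero, so every row is the zero row and there are no pivots; rank(0) = 0.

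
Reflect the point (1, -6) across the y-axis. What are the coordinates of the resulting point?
(-1, -6)

Reflection across y-axis: (1, -6) → (-1, -6)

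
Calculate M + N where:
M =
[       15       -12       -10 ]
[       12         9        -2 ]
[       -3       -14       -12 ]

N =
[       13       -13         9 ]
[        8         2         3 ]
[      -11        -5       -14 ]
M + N =
[       28       -25        -1 ]
[       20        11         1 ]
[      -14       -19       -26 ]

Matrix addition is elementwise: (M+N)[i][j] = M[i][j] + N[i][j].
  (M+N)[0][0] = (15) + (13) = 28
  (M+N)[0][1] = (-12) + (-13) = -25
  (M+N)[0][2] = (-10) + (9) = -1
  (M+N)[1][0] = (12) + (8) = 20
  (M+N)[1][1] = (9) + (2) = 11
  (M+N)[1][2] = (-2) + (3) = 1
  (M+N)[2][0] = (-3) + (-11) = -14
  (M+N)[2][1] = (-14) + (-5) = -19
  (M+N)[2][2] = (-12) + (-14) = -26
M + N =
[       28       -25        -1 ]
[       20        11         1 ]
[      -14       -19       -26 ]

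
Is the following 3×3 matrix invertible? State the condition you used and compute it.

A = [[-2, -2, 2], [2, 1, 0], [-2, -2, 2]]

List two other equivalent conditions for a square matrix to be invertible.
No, not invertible; det(A) = 0 (two rows are equal, so the rows are linearly dependent). Equivalent conditions (failing for this A): rank(A) < 3; Ax = 0 has non-trivial solutions; 0 is an eigenvalue; the columns are linearly dependent.

To check invertibility, compute det(A).
In this matrix, row 0 and the last row are identical, so one row is a scalar multiple of another and the rows are linearly dependent.
A matrix with linearly dependent rows has det = 0 and is not invertible.
Equivalent failed conditions:
- rank(A) < 3.
- Ax = 0 has non-trivial solutions.
- 0 is an eigenvalue.
- The columns are linearly dependent.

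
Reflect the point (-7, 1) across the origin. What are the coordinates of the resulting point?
(7, -1)

Reflection across origin: (-7, 1) → (7, -1)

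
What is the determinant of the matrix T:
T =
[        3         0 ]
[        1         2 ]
det(T) = 6

For a 2×2 matrix [[a, b], [c, d]], det = a*d - b*c.
det(T) = (3)*(2) - (0)*(1) = 6 - 0 = 6.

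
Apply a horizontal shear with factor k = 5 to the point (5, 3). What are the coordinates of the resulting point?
(20, 3)

Shear matrix for horizontal shear with factor k = 5:
[[1, 5], [0, 1]]
Result: (5, 3) → (20, 3)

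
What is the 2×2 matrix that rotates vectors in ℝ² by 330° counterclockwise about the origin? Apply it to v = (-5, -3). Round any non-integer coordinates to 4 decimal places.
R = [[√3/2, 1/2], [-1/2, √3/2]]; R·v = (-5.8301, -0.0981)

A counterclockwise rotation by angle θ in ℝ² has matrix R(θ) = [[cos θ, -sin θ], [sin θ, cos θ]].
For θ = 330°: cos θ = √3/2, sin θ = -1/2.
R(330°) = [[√3/2, 1/2], [-1/2, √3/2]].
R·v = [√3/2·-5 + (1/2)·-3, -1/2·-5 + √3/2·-3] = (-5.8301, -0.0981).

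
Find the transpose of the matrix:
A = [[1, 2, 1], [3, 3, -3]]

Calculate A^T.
[[1, 3], [2, 3], [1, -3]]

The transpose sends entry (i,j) to (j,i); rows become columns.
Row 0 of A: [1, 2, 1] -> column 0 of A^T.
Row 1 of A: [3, 3, -3] -> column 1 of A^T.
A^T = [[1, 3], [2, 3], [1, -3]]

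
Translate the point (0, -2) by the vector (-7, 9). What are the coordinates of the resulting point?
(-7, 7)

Translation by (-7, 9):
x' = 0 + -7 = -7
y' = -2 + 9 = 7
Homogeneous matrix: [[1, 0, -7], [0, 1, 9], [0, 0, 1]]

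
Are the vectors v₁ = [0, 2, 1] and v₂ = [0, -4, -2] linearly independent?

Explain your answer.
No, linearly dependent (v₂ = -2·v₁)

Check whether there is a scalar k with v₂ = k·v₁.
Comparing components, k = -2 satisfies -2·[0, 2, 1] = [0, -4, -2].
Since v₂ is a scalar multiple of v₁, the two vectors are linearly dependent.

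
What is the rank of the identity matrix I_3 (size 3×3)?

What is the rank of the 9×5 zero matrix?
rank(I_3) = 3, rank(0) = 0

The identity I_3 has 3 columns that are the standard basis vectors e_1, …, e_3. These are linearly independent, so all 3 columns are pivots and rank(I_3) = 3.
The 9×5 zero matrix has every entry zero, so every row is the zero row and there are no pivots; rank(0) = 0.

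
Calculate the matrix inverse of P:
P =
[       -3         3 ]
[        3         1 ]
det(P) = -12
P⁻¹ =
[    -1/12       1/4 ]
[      1/4       1/4 ]

For a 2×2 matrix P = [[a, b], [c, d]] with det(P) ≠ 0, P⁻¹ = (1/det(P)) * [[d, -b], [-c, a]].
det(P) = (-3)*(1) - (3)*(3) = -3 - 9 = -12.
P⁻¹ = (1/-12) * [[1, -3], [-3, -3]].
Dividing each entry by -12 and reducing:
P⁻¹ =
[    -1/12       1/4 ]
[      1/4       1/4 ]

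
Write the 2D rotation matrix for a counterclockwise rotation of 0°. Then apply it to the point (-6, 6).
R = [[1, 0], [0, 1]]; R·(-6, 6) = (-6, 6)

Rotation matrix formula: R(θ) = [[cos θ, -sin θ], [sin θ, cos θ]]
For θ = 0°:
cos(0°) = 1
sin(0°) = 0
R = [[1, 0], [0, 1]]
Apply to (-6, 6): [1·-6 + (0)·6, 0·-6 + 1·6] = (-6, 6)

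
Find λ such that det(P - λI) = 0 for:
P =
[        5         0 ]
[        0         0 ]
λ = 0, 5

Solve det(P - λI) = 0. For a 2×2 matrix the characteristic equation is λ² - (trace)λ + det = 0.
trace(P) = a + d = 5 + 0 = 5.
det(P) = a*d - b*c = (5)*(0) - (0)*(0) = 0 - 0 = 0.
Characteristic equation: λ² - (5)λ + (0) = 0.
Discriminant = (5)² - 4*(0) = 25 - 0 = 25.
λ = (5 ± √25) / 2 = (5 ± 5) / 2 = 0, 5.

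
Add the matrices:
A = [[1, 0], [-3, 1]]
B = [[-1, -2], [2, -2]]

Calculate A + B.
[[0, -2], [-1, -1]]

Add corresponding elements:
(1)+(-1)=0
(0)+(-2)=-2
(-3)+(2)=-1
(1)+(-2)=-1
A + B = [[0, -2], [-1, -1]]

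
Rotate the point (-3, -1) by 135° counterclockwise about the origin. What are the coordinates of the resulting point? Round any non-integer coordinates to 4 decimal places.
(2.8284, -1.4142)

Rotation matrix R(θ) = [[cos θ, -sin θ], [sin θ, cos θ]]; for θ = 135°:
R = [[-√2/2, -√2/2], [√2/2, -√2/2]]
Result: R × [-3, -1]ᵀ = [-√2/2·-3 + (-√2/2)·-1, √2/2·-3 + (-√2/2)·-1]ᵀ = (2.8284, -1.4142)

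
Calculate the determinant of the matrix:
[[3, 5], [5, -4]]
-37

For a 2×2 matrix [[a, b], [c, d]], det = ad - bc
det = (3)(-4) - (5)(5) = -12 - 25 = -37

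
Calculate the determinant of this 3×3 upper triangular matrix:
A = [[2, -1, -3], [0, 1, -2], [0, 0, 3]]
6

The determinant of a triangular matrix is the product of its diagonal entries (the off-diagonal entries above the diagonal do not affect it).
det(A) = (2) * (1) * (3) = 6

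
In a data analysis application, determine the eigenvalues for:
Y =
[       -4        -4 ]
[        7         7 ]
λ = 0, 3

Solve det(Y - λI) = 0. For a 2×2 matrix the characteristic equation is λ² - (trace)λ + det = 0.
trace(Y) = a + d = -4 + 7 = 3.
det(Y) = a*d - b*c = (-4)*(7) - (-4)*(7) = -28 + 28 = 0.
Characteristic equation: λ² - (3)λ + (0) = 0.
Discriminant = (3)² - 4*(0) = 9 - 0 = 9.
λ = (3 ± √9) / 2 = (3 ± 3) / 2 = 0, 3.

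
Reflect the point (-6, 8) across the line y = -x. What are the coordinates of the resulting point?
(-8, 6)

Reflection across line y = -x: (-6, 8) → (-8, 6)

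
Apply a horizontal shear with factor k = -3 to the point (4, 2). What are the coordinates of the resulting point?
(-2, 2)

Shear matrix for horizontal shear with factor k = -3:
[[1, -3], [0, 1]]
Result: (4, 2) → (-2, 2)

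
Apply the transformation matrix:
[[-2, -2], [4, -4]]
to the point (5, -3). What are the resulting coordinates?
(-4, 32)

Matrix multiplication:
[[-2, -2], [4, -4]] × [5, -3]ᵀ
= [-2×5 + -2×-3, 4×5 + -4×-3]ᵀ
= [-4.0000, 32.0000]ᵀ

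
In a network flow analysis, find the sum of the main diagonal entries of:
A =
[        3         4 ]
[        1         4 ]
tr(A) = 3 + 4 = 7

The trace of a square matrix is the sum of its diagonal entries.
Diagonal entries of A: A[0][0] = 3, A[1][1] = 4.
tr(A) = 3 + 4 = 7.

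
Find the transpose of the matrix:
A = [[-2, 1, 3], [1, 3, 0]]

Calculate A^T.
[[-2, 1], [1, 3], [3, 0]]

The transpose sends entry (i,j) to (j,i); rows become columns.
Row 0 of A: [-2, 1, 3] -> column 0 of A^T.
Row 1 of A: [1, 3, 0] -> column 1 of A^T.
A^T = [[-2, 1], [1, 3], [3, 0]]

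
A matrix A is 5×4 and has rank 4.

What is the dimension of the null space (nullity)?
0

The rank-nullity theorem for an m×n matrix states:
rank(A) + nullity(A) = n (the number of columns).
Here n = 4 and rank(A) = 4, so nullity(A) = 4 - 4 = 0.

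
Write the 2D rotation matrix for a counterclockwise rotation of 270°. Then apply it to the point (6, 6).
R = [[0, 1], [-1, 0]]; R·(6, 6) = (6, -6)

Rotation matrix formula: R(θ) = [[cos θ, -sin θ], [sin θ, cos θ]]
For θ = 270°:
cos(270°) = 0
sin(270°) = -1
R = [[0, 1], [-1, 0]]
Apply to (6, 6): [0·6 + (1)·6, -1·6 + 0·6] = (6, -6)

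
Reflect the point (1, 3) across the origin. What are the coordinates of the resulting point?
(-1, -3)

Reflection across origin: (1, 3) → (-1, -3)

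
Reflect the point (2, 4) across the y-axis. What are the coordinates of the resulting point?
(-2, 4)

Reflection across y-axis: (2, 4) → (-2, 4)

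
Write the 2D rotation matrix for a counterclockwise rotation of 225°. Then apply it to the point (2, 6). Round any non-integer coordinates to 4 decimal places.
R = [[-√2/2, √2/2], [-√2/2, -√2/2]]; R·(2, 6) = (2.8284, -5.6569)

Rotation matrix formula: R(θ) = [[cos θ, -sin θ], [sin θ, cos θ]]
For θ = 225°:
cos(225°) = -√2/2
sin(225°) = -√2/2
R = [[-√2/2, √2/2], [-√2/2, -√2/2]]
Apply to (2, 6): [-√2/2·2 + (√2/2)·6, -√2/2·2 + -√2/2·6] = (2.8284, -5.6569)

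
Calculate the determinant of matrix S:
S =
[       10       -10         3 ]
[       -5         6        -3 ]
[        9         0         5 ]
det(S) = 158

Expand along row 0 (cofactor expansion): det(S) = a*(e*i - f*h) - b*(d*i - f*g) + c*(d*h - e*g), where the 3×3 is [[a, b, c], [d, e, f], [g, h, i]].
Minor M_00 = (6)*(5) - (-3)*(0) = 30 - 0 = 30.
Minor M_01 = (-5)*(5) - (-3)*(9) = -25 + 27 = 2.
Minor M_02 = (-5)*(0) - (6)*(9) = 0 - 54 = -54.
det(S) = (10)*(30) - (-10)*(2) + (3)*(-54) = 300 + 20 - 162 = 158.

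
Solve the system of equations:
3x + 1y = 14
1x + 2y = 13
x = 3, y = 5

Use elimination (row reduction):
Equation 1: 3x + 1y = 14.
Equation 2: 1x + 2y = 13.
Multiply Eq1 by 1 and Eq2 by 3: 3x + 1y = 14;  3x + 6y = 39.
Subtract: (5)y = 25, so y = 5.
Back-substitute into Eq1: 3x + 1*(5) = 14, so x = 3.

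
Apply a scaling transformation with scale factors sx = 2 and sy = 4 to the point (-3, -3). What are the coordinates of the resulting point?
(-6, -12)

Scaling matrix:
[[2, 0], [0, 4]]
Result: (-3 × 2, -3 × 4) = (-6, -12)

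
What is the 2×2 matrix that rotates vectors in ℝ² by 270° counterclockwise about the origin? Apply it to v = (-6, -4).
R = [[0, 1], [-1, 0]]; R·v = (-4, 6)

A counterclockwise rotation by angle θ in ℝ² has matrix R(θ) = [[cos θ, -sin θ], [sin θ, cos θ]].
For θ = 270°: cos θ = 0, sin θ = -1.
R(270°) = [[0, 1], [-1, 0]].
R·v = [0·-6 + (1)·-4, -1·-6 + 0·-4] = (-4, 6).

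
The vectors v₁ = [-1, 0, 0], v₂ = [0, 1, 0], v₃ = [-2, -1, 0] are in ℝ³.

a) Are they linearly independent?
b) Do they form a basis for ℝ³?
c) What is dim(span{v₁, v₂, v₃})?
Not independent, not a basis, dim(span) = 2

Check whether v₃ can be written as a linear combination of v₁ and v₂.
v₃ = (2)·v₁ + (-1)·v₂ = [-2, -1, 0], so the three vectors are linearly dependent.
Thus they do not form a basis for ℝ³, and dim(span{v₁, v₂, v₃}) = 2 (spanned by v₁ and v₂).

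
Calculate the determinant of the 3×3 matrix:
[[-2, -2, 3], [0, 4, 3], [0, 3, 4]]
-14

Expansion along first row:
det = -2·det([[4,3],[3,4]]) - -2·det([[0,3],[0,4]]) + 3·det([[0,4],[0,3]])
    = -2·(4·4 - 3·3) - -2·(0·4 - 3·0) + 3·(0·3 - 4·0)
    = -2·7 - -2·0 + 3·0
    = -14 + 0 + 0 = -14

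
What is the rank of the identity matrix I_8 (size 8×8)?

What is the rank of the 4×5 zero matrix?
rank(I_8) = 8, rank(0) = 0

The identity I_8 has 8 columns that are the standard basis vectors e_1, …, e_8. These are linearly independent, so all 8 columns are pivots and rank(I_8) = 8.
The 4×5 zero matrix has every entry zero, so every row is the zero row and there are no pivots; rank(0) = 0.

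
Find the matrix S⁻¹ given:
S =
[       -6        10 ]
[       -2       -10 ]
det(S) = 80
S⁻¹ =
[     -1/8      -1/8 ]
[     1/40     -3/40 ]

For a 2×2 matrix S = [[a, b], [c, d]] with det(S) ≠ 0, S⁻¹ = (1/det(S)) * [[d, -b], [-c, a]].
det(S) = (-6)*(-10) - (10)*(-2) = 60 + 20 = 80.
S⁻¹ = (1/80) * [[-10, -10], [2, -6]].
Dividing each entry by 80 and reducing:
S⁻¹ =
[     -1/8      -1/8 ]
[     1/40     -3/40 ]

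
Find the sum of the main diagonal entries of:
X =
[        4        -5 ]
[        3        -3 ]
tr(X) = 4 - 3 = 1

The trace of a square matrix is the sum of its diagonal entries.
Diagonal entries of X: X[0][0] = 4, X[1][1] = -3.
tr(X) = 4 - 3 = 1.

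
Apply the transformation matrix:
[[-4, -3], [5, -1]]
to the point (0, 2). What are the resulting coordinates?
(-6, -2)

Matrix multiplication:
[[-4, -3], [5, -1]] × [0, 2]ᵀ
= [-4×0 + -3×2, 5×0 + -1×2]ᵀ
= [-6.0000, -2.0000]ᵀ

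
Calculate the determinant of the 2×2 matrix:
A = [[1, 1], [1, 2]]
1

For A = [[a, b], [c, d]], det(A) = a*d - b*c.
det(A) = (1)*(2) - (1)*(1) = 2 - 1 = 1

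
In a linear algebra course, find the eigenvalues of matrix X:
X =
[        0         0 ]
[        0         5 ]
λ = 0, 5

Solve det(X - λI) = 0. For a 2×2 matrix the characteristic equation is λ² - (trace)λ + det = 0.
trace(X) = a + d = 0 + 5 = 5.
det(X) = a*d - b*c = (0)*(5) - (0)*(0) = 0 - 0 = 0.
Characteristic equation: λ² - (5)λ + (0) = 0.
Discriminant = (5)² - 4*(0) = 25 - 0 = 25.
λ = (5 ± √25) / 2 = (5 ± 5) / 2 = 0, 5.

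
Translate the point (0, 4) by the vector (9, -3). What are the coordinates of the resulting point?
(9, 1)

Translation by (9, -3):
x' = 0 + 9 = 9
y' = 4 + -3 = 1
Homogeneous matrix: [[1, 0, 9], [0, 1, -3], [0, 0, 1]]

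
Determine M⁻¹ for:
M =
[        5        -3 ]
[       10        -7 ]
det(M) = -5
M⁻¹ =
[      7/5      -3/5 ]
[        2        -1 ]

For a 2×2 matrix M = [[a, b], [c, d]] with det(M) ≠ 0, M⁻¹ = (1/det(M)) * [[d, -b], [-c, a]].
det(M) = (5)*(-7) - (-3)*(10) = -35 + 30 = -5.
M⁻¹ = (1/-5) * [[-7, 3], [-10, 5]].
Dividing each entry by -5 and reducing:
M⁻¹ =
[      7/5      -3/5 ]
[        2        -1 ]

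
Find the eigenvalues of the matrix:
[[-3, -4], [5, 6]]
λ = 1 and λ = 2

Characteristic equation: det(A - λI) = 0
λ² - (trace)λ + (det) = 0
λ² - (3)λ + (2) = 0
λ² - 3λ + 2 = 0
Solving: λ = 1, 2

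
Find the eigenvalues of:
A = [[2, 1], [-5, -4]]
λ = -3, 1

Solve det(A - λI) = 0. For a 2×2 matrix this is λ² - (trace)λ + det = 0.
trace(A) = 2 - 4 = -2.
det(A) = (2)*(-4) - (1)*(-5) = -8 + 5 = -3.
Characteristic equation: λ² - (-2)λ + (-3) = 0.
Discriminant: (-2)² - 4*(-3) = 4 + 12 = 16.
Roots: λ = (-2 ± √16) / 2 = -3, 1.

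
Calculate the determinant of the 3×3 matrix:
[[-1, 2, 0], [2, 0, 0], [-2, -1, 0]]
0

Expansion along first row:
det = -1·det([[0,0],[-1,0]]) - 2·det([[2,0],[-2,0]]) + 0·det([[2,0],[-2,-1]])
    = -1·(0·0 - 0·-1) - 2·(2·0 - 0·-2) + 0·(2·-1 - 0·-2)
    = -1·0 - 2·0 + 0·-2
    = 0 + 0 + 0 = 0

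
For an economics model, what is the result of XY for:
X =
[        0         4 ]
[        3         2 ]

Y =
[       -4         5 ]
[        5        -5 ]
XY =
[       20       -20 ]
[       -2         5 ]

Matrix multiplication: (XY)[i][j] = sum over k of X[i][k] * Y[k][j].
  (XY)[0][0] = (0)*(-4) + (4)*(5) = 20
  (XY)[0][1] = (0)*(5) + (4)*(-5) = -20
  (XY)[1][0] = (3)*(-4) + (2)*(5) = -2
  (XY)[1][1] = (3)*(5) + (2)*(-5) = 5
XY =
[       20       -20 ]
[       -2         5 ]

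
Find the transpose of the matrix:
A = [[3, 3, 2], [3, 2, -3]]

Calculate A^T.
[[3, 3], [3, 2], [2, -3]]

The transpose sends entry (i,j) to (j,i); rows become columns.
Row 0 of A: [3, 3, 2] -> column 0 of A^T.
Row 1 of A: [3, 2, -3] -> column 1 of A^T.
A^T = [[3, 3], [3, 2], [2, -3]]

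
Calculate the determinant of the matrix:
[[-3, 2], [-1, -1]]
5

For a 2×2 matrix [[a, b], [c, d]], det = ad - bc
det = (-3)(-1) - (2)(-1) = 3 - -2 = 5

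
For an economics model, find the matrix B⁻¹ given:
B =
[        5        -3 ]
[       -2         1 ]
det(B) = -1
B⁻¹ =
[       -1        -3 ]
[       -2        -5 ]

For a 2×2 matrix B = [[a, b], [c, d]] with det(B) ≠ 0, B⁻¹ = (1/det(B)) * [[d, -b], [-c, a]].
det(B) = (5)*(1) - (-3)*(-2) = 5 - 6 = -1.
B⁻¹ = (1/-1) * [[1, 3], [2, 5]].
Dividing each entry by -1 and reducing:
B⁻¹ =
[       -1        -3 ]
[       -2        -5 ]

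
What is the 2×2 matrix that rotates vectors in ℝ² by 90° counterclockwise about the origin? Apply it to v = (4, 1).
R = [[0, -1], [1, 0]]; R·v = (-1, 4)

A counterclockwise rotation by angle θ in ℝ² has matrix R(θ) = [[cos θ, -sin θ], [sin θ, cos θ]].
For θ = 90°: cos θ = 0, sin θ = 1.
R(90°) = [[0, -1], [1, 0]].
R·v = [0·4 + (-1)·1, 1·4 + 0·1] = (-1, 4).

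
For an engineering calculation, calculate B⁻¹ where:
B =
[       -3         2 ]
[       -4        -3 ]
det(B) = 17
B⁻¹ =
[    -3/17     -2/17 ]
[     4/17     -3/17 ]

For a 2×2 matrix B = [[a, b], [c, d]] with det(B) ≠ 0, B⁻¹ = (1/det(B)) * [[d, -b], [-c, a]].
det(B) = (-3)*(-3) - (2)*(-4) = 9 + 8 = 17.
B⁻¹ = (1/17) * [[-3, -2], [4, -3]].
Dividing each entry by 17 and reducing:
B⁻¹ =
[    -3/17     -2/17 ]
[     4/17     -3/17 ]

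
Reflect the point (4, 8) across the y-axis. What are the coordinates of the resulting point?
(-4, 8)

Reflection across y-axis: (4, 8) → (-4, 8)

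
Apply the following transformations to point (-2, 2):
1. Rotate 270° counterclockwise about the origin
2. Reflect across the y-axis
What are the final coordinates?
(-2, 2)

Step 1: Rotate 270° → (2, 2)
Step 2: Reflect across the y-axis → (-2, 2)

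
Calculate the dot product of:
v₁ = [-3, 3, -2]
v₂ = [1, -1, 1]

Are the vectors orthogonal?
-8, No

The dot product is the sum of products of corresponding components.
v₁·v₂ = (-3)*(1) + (3)*(-1) + (-2)*(1) = -3 - 3 - 2 = -8.
Two vectors are orthogonal iff their dot product is 0; here the dot product is -8, so the vectors are not orthogonal.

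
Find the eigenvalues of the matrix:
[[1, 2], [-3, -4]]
λ = -2 and λ = -1

Characteristic equation: det(A - λI) = 0
λ² - (trace)λ + (det) = 0
λ² - (-3)λ + (2) = 0
λ² + 3λ + 2 = 0
Solving: λ = -2, -1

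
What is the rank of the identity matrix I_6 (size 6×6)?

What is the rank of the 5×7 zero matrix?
rank(I_6) = 6, rank(0) = 0

The identity I_6 has 6 columns that are the standard basis vectors e_1, …, e_6. These are linearly independent, so all 6 columns are pivots and rank(I_6) = 6.
The 5×7 zero matrix has every entry zero, so every row is the zero row and there are no pivots; rank(0) = 0.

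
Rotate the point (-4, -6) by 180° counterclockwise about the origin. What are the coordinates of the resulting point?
(4, 6)

Rotation matrix R(θ) = [[cos θ, -sin θ], [sin θ, cos θ]]; for θ = 180°:
R = [[-1, 0], [0, -1]]
Result: R × [-4, -6]ᵀ = [-1·-4 + (0)·-6, 0·-4 + (-1)·-6]ᵀ = (4, 6)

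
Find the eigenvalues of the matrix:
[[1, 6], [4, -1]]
λ = -5 and λ = 5

Characteristic equation: det(A - λI) = 0
λ² - (trace)λ + (det) = 0
λ² - (0)λ + (-25) = 0
λ² - 0λ - 25 = 0
Solving: λ = -5, 5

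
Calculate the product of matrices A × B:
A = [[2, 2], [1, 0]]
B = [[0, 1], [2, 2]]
[[4, 6], [0, 1]]

Matrix multiplication:
C[0][0] = 2×0 + 2×2 = 4
C[0][1] = 2×1 + 2×2 = 6
C[1][0] = 1×0 + 0×2 = 0
C[1][1] = 1×1 + 0×2 = 1
Result: [[4, 6], [0, 1]]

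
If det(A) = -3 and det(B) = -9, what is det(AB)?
27

Use the multiplicative property of determinants: det(AB) = det(A)*det(B).
det(AB) = (-3)*(-9) = 27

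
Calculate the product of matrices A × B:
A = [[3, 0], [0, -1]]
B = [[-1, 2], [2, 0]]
[[-3, 6], [-2, 0]]

Matrix multiplication:
C[0][0] = 3×-1 + 0×2 = -3
C[0][1] = 3×2 + 0×0 = 6
C[1][0] = 0×-1 + -1×2 = -2
C[1][1] = 0×2 + -1×0 = 0
Result: [[-3, 6], [-2, 0]]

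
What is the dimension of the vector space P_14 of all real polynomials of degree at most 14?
Dimension = 15

A polynomial of degree at most 14 can be written as a₀ + a₁x + a₂x² + … + a_14x^14, with 15 free coefficients a₀, …, a_14.
The set {1, x, x², …, x^14} is a basis: it spans P_14 (every such polynomial is a linear combination of these) and is linearly independent (a polynomial is zero iff all its coefficients are zero).
Therefore dim(P_14) = 14 + 1 = 15.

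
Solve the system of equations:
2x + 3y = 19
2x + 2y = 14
x = 2, y = 5

Use elimination (row reduction):
Equation 1: 2x + 3y = 19.
Equation 2: 2x + 2y = 14.
Multiply Eq1 by 2 and Eq2 by 2: 4x + 6y = 38;  4x + 4y = 28.
Subtract: (-2)y = -10, so y = 5.
Back-substitute into Eq1: 2x + 3*(5) = 19, so x = 2.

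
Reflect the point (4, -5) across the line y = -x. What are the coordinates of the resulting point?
(5, -4)

Reflection across line y = -x: (4, -5) → (5, -4)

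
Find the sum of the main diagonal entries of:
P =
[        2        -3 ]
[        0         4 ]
tr(P) = 2 + 4 = 6

The trace of a square matrix is the sum of its diagonal entries.
Diagonal entries of P: P[0][0] = 2, P[1][1] = 4.
tr(P) = 2 + 4 = 6.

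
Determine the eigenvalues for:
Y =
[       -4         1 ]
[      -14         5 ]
λ = -2, 3

Solve det(Y - λI) = 0. For a 2×2 matrix the characteristic equation is λ² - (trace)λ + det = 0.
trace(Y) = a + d = -4 + 5 = 1.
det(Y) = a*d - b*c = (-4)*(5) - (1)*(-14) = -20 + 14 = -6.
Characteristic equation: λ² - (1)λ + (-6) = 0.
Discriminant = (1)² - 4*(-6) = 1 + 24 = 25.
λ = (1 ± √25) / 2 = (1 ± 5) / 2 = -2, 3.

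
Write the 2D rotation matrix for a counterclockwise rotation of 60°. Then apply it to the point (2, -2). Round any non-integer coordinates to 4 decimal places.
R = [[1/2, -√3/2], [√3/2, 1/2]]; R·(2, -2) = (2.7321, 0.7321)

Rotation matrix formula: R(θ) = [[cos θ, -sin θ], [sin θ, cos θ]]
For θ = 60°:
cos(60°) = 1/2
sin(60°) = √3/2
R = [[1/2, -√3/2], [√3/2, 1/2]]
Apply to (2, -2): [1/2·2 + (-√3/2)·-2, √3/2·2 + 1/2·-2] = (2.7321, 0.7321)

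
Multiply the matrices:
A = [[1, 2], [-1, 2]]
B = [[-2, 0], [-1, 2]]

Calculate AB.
[[-4, 4], [0, 4]]

Each entry (i,j) of AB = sum over k of A[i][k]*B[k][j].
(AB)[0][0] = (1)*(-2) + (2)*(-1) = -4
(AB)[0][1] = (1)*(0) + (2)*(2) = 4
(AB)[1][0] = (-1)*(-2) + (2)*(-1) = 0
(AB)[1][1] = (-1)*(0) + (2)*(2) = 4
AB = [[-4, 4], [0, 4]]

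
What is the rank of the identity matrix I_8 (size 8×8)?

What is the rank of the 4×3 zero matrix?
rank(I_8) = 8, rank(0) = 0

The identity I_8 has 8 columns that are the standard basis vectors e_1, …, e_8. These are linearly independent, so all 8 columns are pivots and rank(I_8) = 8.
The 4×3 zero matrix has every entry zero, so every row is the zero row and there are no pivots; rank(0) = 0.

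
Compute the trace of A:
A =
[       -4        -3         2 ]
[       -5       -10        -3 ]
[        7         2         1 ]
tr(A) = -4 - 10 + 1 = -13

The trace of a square matrix is the sum of its diagonal entries.
Diagonal entries of A: A[0][0] = -4, A[1][1] = -10, A[2][2] = 1.
tr(A) = -4 - 10 + 1 = -13.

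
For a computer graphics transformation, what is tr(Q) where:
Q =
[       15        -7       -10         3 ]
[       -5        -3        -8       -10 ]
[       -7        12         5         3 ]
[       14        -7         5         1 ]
tr(Q) = 15 - 3 + 5 + 1 = 18

The trace of a square matrix is the sum of its diagonal entries.
Diagonal entries of Q: Q[0][0] = 15, Q[1][1] = -3, Q[2][2] = 5, Q[3][3] = 1.
tr(Q) = 15 - 3 + 5 + 1 = 18.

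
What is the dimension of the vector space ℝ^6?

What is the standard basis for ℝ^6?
Dimension = 6; standard basis = {e_1, e_2, e_3, …, e_6}

ℝ^6 is the space of 6-tuples of real numbers; its dimension is 6.
The standard basis consists of 6 vectors: e_1, e_2, e_3, …, e_6, where e_i is the vector with 1 in position i and 0 elsewhere.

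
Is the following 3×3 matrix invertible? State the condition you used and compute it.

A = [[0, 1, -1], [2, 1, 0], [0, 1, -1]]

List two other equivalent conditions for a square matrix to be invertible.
No, not invertible; det(A) = 0 (two rows are equal, so the rows are linearly dependent). Equivalent conditions (failing for this A): rank(A) < 3; Ax = 0 has non-trivial solutions; 0 is an eigenvalue; the columns are linearly dependent.

To check invertibility, compute det(A).
In this matrix, row 0 and the last row are identical, so one row is a scalar multiple of another and the rows are linearly dependent.
A matrix with linearly dependent rows has det = 0 and is not invertible.
Equivalent failed conditions:
- rank(A) < 3.
- Ax = 0 has non-trivial solutions.
- 0 is an eigenvalue.
- The columns are linearly dependent.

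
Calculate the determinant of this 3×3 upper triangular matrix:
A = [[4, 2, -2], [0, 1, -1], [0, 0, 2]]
8

The determinant of a triangular matrix is the product of its diagonal entries (the off-diagonal entries above the diagonal do not affect it).
det(A) = (4) * (1) * (2) = 8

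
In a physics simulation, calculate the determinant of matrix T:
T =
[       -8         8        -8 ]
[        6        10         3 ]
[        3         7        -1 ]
det(T) = 272

Expand along row 0 (cofactor expansion): det(T) = a*(e*i - f*h) - b*(d*i - f*g) + c*(d*h - e*g), where the 3×3 is [[a, b, c], [d, e, f], [g, h, i]].
Minor M_00 = (10)*(-1) - (3)*(7) = -10 - 21 = -31.
Minor M_01 = (6)*(-1) - (3)*(3) = -6 - 9 = -15.
Minor M_02 = (6)*(7) - (10)*(3) = 42 - 30 = 12.
det(T) = (-8)*(-31) - (8)*(-15) + (-8)*(12) = 248 + 120 - 96 = 272.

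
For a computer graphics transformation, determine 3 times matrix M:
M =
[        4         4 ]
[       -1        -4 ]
3M =
[       12        12 ]
[       -3       -12 ]

Scalar multiplication is elementwise: (3M)[i][j] = 3 * M[i][j].
  (3M)[0][0] = 3 * (4) = 12
  (3M)[0][1] = 3 * (4) = 12
  (3M)[1][0] = 3 * (-1) = -3
  (3M)[1][1] = 3 * (-4) = -12
3M =
[       12        12 ]
[       -3       -12 ]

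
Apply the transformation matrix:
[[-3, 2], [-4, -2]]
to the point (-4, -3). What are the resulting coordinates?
(6, 22)

Matrix multiplication:
[[-3, 2], [-4, -2]] × [-4, -3]ᵀ
= [-3×-4 + 2×-3, -4×-4 + -2×-3]ᵀ
= [6.0000, 22.0000]ᵀ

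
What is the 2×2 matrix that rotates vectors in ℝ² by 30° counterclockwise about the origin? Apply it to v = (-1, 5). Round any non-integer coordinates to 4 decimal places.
R = [[√3/2, -1/2], [1/2, √3/2]]; R·v = (-3.3660, 3.8301)

A counterclockwise rotation by angle θ in ℝ² has matrix R(θ) = [[cos θ, -sin θ], [sin θ, cos θ]].
For θ = 30°: cos θ = √3/2, sin θ = 1/2.
R(30°) = [[√3/2, -1/2], [1/2, √3/2]].
R·v = [√3/2·-1 + (-1/2)·5, 1/2·-1 + √3/2·5] = (-3.3660, 3.8301).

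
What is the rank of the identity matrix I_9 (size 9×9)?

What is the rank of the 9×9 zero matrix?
rank(I_9) = 9, rank(0) = 0

The identity I_9 has 9 columns that are the standard basis vectors e_1, …, e_9. These are linearly independent, so all 9 columns are pivots and rank(I_9) = 9.
The 9×9 zero matrix has every entry zero, so every row is the zero row and there are no pivots; rank(0) = 0.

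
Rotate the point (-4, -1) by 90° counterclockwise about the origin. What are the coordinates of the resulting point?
(1, -4)

Rotation matrix R(θ) = [[cos θ, -sin θ], [sin θ, cos θ]]; for θ = 90°:
R = [[0, -1], [1, 0]]
Result: R × [-4, -1]ᵀ = [0·-4 + (-1)·-1, 1·-4 + (0)·-1]ᵀ = (1, -4)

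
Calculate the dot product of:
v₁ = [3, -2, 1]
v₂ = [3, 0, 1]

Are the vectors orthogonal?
10, No

The dot product is the sum of products of corresponding components.
v₁·v₂ = (3)*(3) + (-2)*(0) + (1)*(1) = 9 + 0 + 1 = 10.
Two vectors are orthogonal iff their dot product is 0; here the dot product is 10, so the vectors are not orthogonal.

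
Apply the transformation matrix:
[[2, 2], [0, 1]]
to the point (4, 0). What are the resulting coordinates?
(8, 0)

Matrix multiplication:
[[2, 2], [0, 1]] × [4, 0]ᵀ
= [2×4 + 2×0, 0×4 + 1×0]ᵀ
= [8.0000, 0.0000]ᵀ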